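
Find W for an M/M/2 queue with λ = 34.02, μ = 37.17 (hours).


a = 0.9153; ρ = 0.4576; P₀ = 0.372093
Lq = P₀·a^c·ρ/(c!(1−ρ)²) = 0.24245
Wq = Lq/λ = 0.24245/34.02 = 0.007127 hr
W = Wq + 1/μ = 0.007127 + 0.02690 = 0.03403 hr

Final: 0.03403 hr


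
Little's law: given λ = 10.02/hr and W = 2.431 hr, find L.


L = λW = 10.02·2.431 = 24.3586

Final: 24.3586


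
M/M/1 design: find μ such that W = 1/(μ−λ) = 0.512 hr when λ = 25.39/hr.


W = 1/(μ−λ) ⇒ μ − λ = 1/W = 1/0.512 = 1.9531
μ = λ + 1/W = 25.39 + 1.9531 = 27.3431 per hr

Final: 27.3431 /hr


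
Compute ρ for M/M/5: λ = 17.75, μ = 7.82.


ρ = λ/(cμ) = 17.75/(5·7.82) = 17.75/39.10 = 0.4540

Final: 0.4540


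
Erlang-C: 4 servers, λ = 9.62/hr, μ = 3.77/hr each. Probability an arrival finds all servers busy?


a = λ/μ = 2.5517; ρ = a/4 = 0.6379
P₀ = 0.069178 (from M/M/c formula)
C(c,a) = [a^c/(c!(1−ρ))]·P₀ = [42.39698/(24·0.3621)]·0.069178
= 4.87902·0.069178 = 0.337518

Final: 0.337518


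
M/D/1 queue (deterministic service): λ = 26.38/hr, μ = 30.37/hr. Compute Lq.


ρ = 26.38/30.37 = 0.8686
M/D/1: Lq = ρ²/(2(1−ρ)) = 0.7545/(2·0.1314) = 2.87145

Final: 2.87145


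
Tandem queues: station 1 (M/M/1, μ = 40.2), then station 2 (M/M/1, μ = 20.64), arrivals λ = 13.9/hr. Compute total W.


Each node sees arrival rate λ = 13.9/hr (tandem ⇒ throughput preserved).
W₁ = 1/(μ₁−λ) = 1/(40.2−13.9) = 0.03802 hr
W₂ = 1/(μ₂−λ) = 1/(20.64−13.9) = 0.14837 hr
W_total = W₁ + W₂ = 0.03802 + 0.14837 = 0.18639 hr

Final: 0.18639 hr


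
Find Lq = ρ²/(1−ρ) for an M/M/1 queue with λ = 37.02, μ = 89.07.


ρ = 37.02/89.07 = 0.4156
Lq = ρ²/(1−ρ) = 0.1727/0.5844 = 0.2956

Final: 0.2956


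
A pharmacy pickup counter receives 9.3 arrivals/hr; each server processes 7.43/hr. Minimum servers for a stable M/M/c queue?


Stability requires cμ > λ ⇔ c > λ/μ.
λ/μ = 9.3/7.43 = 1.2517
Minimum integer c = ⌊1.2517⌋ + 1 = 2
Check: 2·7.43 = 14.86 > 9.3, while 1·7.43 = 7.43 ≤ 9.3

Final: 2 servers


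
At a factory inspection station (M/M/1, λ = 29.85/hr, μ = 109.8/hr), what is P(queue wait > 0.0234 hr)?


ρ = 29.85/109.8 = 0.2719
P(Wq > t) = ρ·e^{−(μ−λ)t} = 0.2719·e^{−1.8708}
= 0.2719·0.153996 = 0.041865

Final: 0.041865


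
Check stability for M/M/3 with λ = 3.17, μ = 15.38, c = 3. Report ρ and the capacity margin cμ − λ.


Total capacity cμ = 3·15.38 = 46.14/hr
ρ = λ/(cμ) = 3.17/46.14 = 0.06870
Stable ⇔ ρ < 1: YES
Spare capacity = cμ − λ = 46.14 − 3.17 = 42.97/hr

Final: ρ = 0.06870; stable; margin = 42.97/hr


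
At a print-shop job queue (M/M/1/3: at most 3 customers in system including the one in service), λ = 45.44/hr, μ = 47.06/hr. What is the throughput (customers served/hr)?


ρ = 0.9656; P_K = (1−ρ)ρ^3/(1−ρ^4) = 0.237021
λ_eff = λ(1 − P_K) = 45.44·(1 − 0.237021) = 45.44·0.762979 = 34.6698 /hr

Final: 34.6698 /hr


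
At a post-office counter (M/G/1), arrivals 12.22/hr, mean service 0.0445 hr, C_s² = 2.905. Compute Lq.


ρ = λ·E[S] = 12.22·0.0445 = 0.5438
Lq = ρ²(1+C_s²)/(2(1−ρ)) = 0.2957·(1+2.905)/(2·0.4562)
= 0.2957·3.9050/0.9124 = 1.26558

Final: 1.26558


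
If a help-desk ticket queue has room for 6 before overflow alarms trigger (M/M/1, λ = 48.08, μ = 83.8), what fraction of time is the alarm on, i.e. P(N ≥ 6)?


ρ = 48.08/83.8 = 0.5737
P(N ≥ n) = ρ^n = 0.5737^6 = 0.035672

Final: 0.035672


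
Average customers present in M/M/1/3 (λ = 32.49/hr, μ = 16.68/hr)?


ρ = 32.49/16.68 = 1.9478
L = ρ[1 − (K+1)ρ^K + Kρ^(K+1)] / [(1−ρ)(1−ρ^(K+1))]
Numerator: 1.9478·(1 − 4·7.390282 + 3·14.395099) = 28.485569
Denominator: (-0.9478)·(-13.395099) = 12.696434
L = 28.485569/12.696434 = 2.2436

Final: 2.2436


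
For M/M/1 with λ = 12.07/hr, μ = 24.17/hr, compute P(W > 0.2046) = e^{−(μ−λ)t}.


W ~ Exponential(μ−λ) for M/M/1.
μ − λ = 24.17 − 12.07 = 12.1000
P(W > t) = e^{−(μ−λ)t} = e^{−2.4757} = 0.084107

Final: 0.084107


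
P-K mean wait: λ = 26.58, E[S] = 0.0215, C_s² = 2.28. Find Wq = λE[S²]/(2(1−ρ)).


ρ = λ·E[S] = 26.58·0.0215 = 0.5715
E[S²] = E[S]²(1+C_s²) = 0.0215²·(1+2.28) = 0.001516
Wq = λ·E[S²]/(2(1−ρ)) = 26.58·0.001516/(2·0.4285) = 0.04702 hr

Final: 0.04702 hr


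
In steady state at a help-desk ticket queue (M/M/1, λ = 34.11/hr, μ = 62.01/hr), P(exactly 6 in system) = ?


ρ = 34.11/62.01 = 0.5501
P_n = (1−ρ)·ρ^n = (1 − 0.5501)·0.5501^6 = 0.4499·0.027703 = 0.012464

Final: 0.012464


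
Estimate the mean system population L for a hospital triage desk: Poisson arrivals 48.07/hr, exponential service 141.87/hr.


ρ = λ/μ = 48.07/141.87 = 0.3388
L = ρ/(1−ρ) = 0.3388/(1 − 0.3388) = 0.3388/0.6612 = 0.5125

Final: 0.5125


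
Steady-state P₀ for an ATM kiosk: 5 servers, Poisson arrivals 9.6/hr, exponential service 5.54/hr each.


a = λ/μ = 9.6/5.54 = 1.7329; ρ = a/c = 0.3466
Σ_{k=0}^{4} a^k/k! (terms k=0..4) = 1.00000 + 1.73285 + 1.50139 + 0.86723 + 0.37569 = 5.47716
Tail: a^5/(5!(1−ρ)) = 15.62454/(120·0.6534) = 0.19926
P₀ = 1/(5.47716 + 0.19926) = 1/5.67643 = 0.176167

Final: 0.176167


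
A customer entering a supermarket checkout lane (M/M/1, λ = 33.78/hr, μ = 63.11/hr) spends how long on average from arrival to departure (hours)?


W = 1/(μ−λ) = 1/(63.11 − 33.78) = 1/29.33 = 0.03409 hr

Final: 0.03409 hr


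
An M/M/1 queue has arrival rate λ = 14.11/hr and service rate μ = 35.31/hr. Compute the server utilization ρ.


ρ = λ/μ = 14.11/35.31 = 0.3996

Final: 0.3996


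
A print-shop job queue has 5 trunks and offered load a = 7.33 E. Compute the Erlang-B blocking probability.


B(c,a) = (a^c/c!) / Σ_{k=0}^{c} a^k/k!
a^5/5! = 176.335043
Σ terms (k=0..5): 1.00000 + 7.33000 + 26.86445 + 65.63881 + 120.28311 + 176.33504 = 397.451411
B = 176.335043/397.451411 = 0.443664

Final: 0.443664


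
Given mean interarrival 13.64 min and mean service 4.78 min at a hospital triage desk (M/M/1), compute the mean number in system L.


λ = 60/13.64 = 4.3988 /hr
μ = 60/4.78 = 12.5523 /hr
ρ = λ/μ = 4.3988/12.5523 = 0.3504
L = ρ/(1−ρ) = 0.3504/0.6496 = 0.5395

Final: 0.5395


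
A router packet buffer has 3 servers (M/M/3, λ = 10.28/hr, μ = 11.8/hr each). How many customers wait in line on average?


a = λ/μ = 0.8712; ρ = a/3 = 0.2904
P₀ = 0.415633
Lq = P₀·a^c·ρ / (c!·(1−ρ)²) = 0.415633·0.66120·0.2904/(6·0.50354)
= 0.02641

Final: 0.02641


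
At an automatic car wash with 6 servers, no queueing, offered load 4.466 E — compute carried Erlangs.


B(6,4.466) = 0.151613 (Erlang-B)
Carried load = a(1 − B) = 4.466·(1 − 0.151613) = 4.466·0.848387 = 3.7889 E

Final: 3.7889 Erlangs


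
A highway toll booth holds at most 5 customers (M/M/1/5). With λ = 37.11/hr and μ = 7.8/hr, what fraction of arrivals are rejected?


ρ = λ/μ = 37.11/7.8 = 4.7577
P_K = (1−ρ)ρ^K/(1−ρ^(K+1)) = (-3.7577·2437.708425)/(1 − 11597.866622)
= -9160.158197/-11596.866622 = 0.789882

Final: 0.789882


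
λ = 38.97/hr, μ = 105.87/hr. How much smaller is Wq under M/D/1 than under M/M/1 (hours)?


ρ = 38.97/105.87 = 0.3681
Wq(M/M/1) = ρ/(μ−λ) = 0.3681/66.90 = 0.005502 hr
Wq(M/D/1) = ρ/(2(μ−λ)) = 0.002751 hr
Savings = 0.005502 − 0.002751 = 0.002751 hr

Final: 0.002751 hr


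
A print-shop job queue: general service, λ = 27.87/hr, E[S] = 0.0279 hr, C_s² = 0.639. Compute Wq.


ρ = λ·E[S] = 27.87·0.0279 = 0.7776
E[S²] = E[S]²(1+C_s²) = 0.0279²·(1+0.639) = 0.001276
Wq = λ·E[S²]/(2(1−ρ)) = 27.87·0.001276/(2·0.2224) = 0.07993 hr

Final: 0.07993 hr


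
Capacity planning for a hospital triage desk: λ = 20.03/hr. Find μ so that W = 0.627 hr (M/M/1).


W = 1/(μ−λ) ⇒ μ − λ = 1/W = 1/0.627 = 1.5949
μ = λ + 1/W = 20.03 + 1.5949 = 21.6249 per hr

Final: 21.6249 /hr


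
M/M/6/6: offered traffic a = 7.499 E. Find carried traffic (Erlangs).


B(6,7.499) = 0.361482 (Erlang-B)
Carried load = a(1 − B) = 7.499·(1 − 0.361482) = 7.499·0.638518 = 4.7882 E

Final: 4.7882 Erlangs


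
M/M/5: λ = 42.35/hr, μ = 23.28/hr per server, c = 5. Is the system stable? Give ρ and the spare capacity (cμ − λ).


Total capacity cμ = 5·23.28 = 116.40/hr
ρ = λ/(cμ) = 42.35/116.40 = 0.3638
Stable ⇔ ρ < 1: YES
Spare capacity = cμ − λ = 116.40 − 42.35 = 74.05/hr

Final: ρ = 0.3638; stable; margin = 74.05/hr


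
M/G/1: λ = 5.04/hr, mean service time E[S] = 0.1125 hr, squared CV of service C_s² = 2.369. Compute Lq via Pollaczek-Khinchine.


ρ = λ·E[S] = 5.04·0.1125 = 0.5670
Lq = ρ²(1+C_s²)/(2(1−ρ)) = 0.3215·(1+2.369)/(2·0.4330)
= 0.3215·3.3690/0.8660 = 1.25069

Final: 1.25069


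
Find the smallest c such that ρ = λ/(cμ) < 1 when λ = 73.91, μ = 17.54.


Stability requires cμ > λ ⇔ c > λ/μ.
λ/μ = 73.91/17.54 = 4.2138
Minimum integer c = ⌊4.2138⌋ + 1 = 5
Check: 5·17.54 = 87.70 > 73.91, while 4·17.54 = 70.16 ≤ 73.91

Final: 5 servers


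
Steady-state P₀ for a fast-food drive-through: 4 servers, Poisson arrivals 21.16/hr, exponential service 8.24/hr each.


a = λ/μ = 21.16/8.24 = 2.5680; ρ = a/c = 0.6420
Σ_{k=0}^{3} a^k/k! (terms k=0..3) = 1.00000 + 2.56796 + 3.29721 + 2.82237 = 9.68754
Tail: a^4/(4!(1−ρ)) = 43.48644/(24·0.3580) = 5.06113
P₀ = 1/(9.68754 + 5.06113) = 1/14.74868 = 0.067803

Final: 0.067803


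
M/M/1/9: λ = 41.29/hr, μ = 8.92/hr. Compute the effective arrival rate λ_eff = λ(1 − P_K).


ρ = 4.6289; P_K = (1−ρ)ρ^9/(1−ρ^10) = 0.783967
λ_eff = λ(1 − P_K) = 41.29·(1 − 0.783967) = 41.29·0.216033 = 8.9200 /hr

Final: 8.9200 /hr


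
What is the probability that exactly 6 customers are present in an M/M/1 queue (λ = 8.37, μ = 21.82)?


ρ = 8.37/21.82 = 0.3836
P_n = (1−ρ)·ρ^n = (1 − 0.3836)·0.3836^6 = 0.6164·0.003186 = 0.001964

Final: 0.001964


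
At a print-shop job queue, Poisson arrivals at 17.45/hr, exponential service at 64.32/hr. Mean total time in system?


W = 1/(μ−λ) = 1/(64.32 − 17.45) = 1/46.87 = 0.02134 hr

Final: 0.02134 hr


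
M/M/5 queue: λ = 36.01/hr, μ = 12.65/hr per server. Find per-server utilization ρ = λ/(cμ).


ρ = λ/(cμ) = 36.01/(5·12.65) = 36.01/63.25 = 0.5693

Final: 0.5693


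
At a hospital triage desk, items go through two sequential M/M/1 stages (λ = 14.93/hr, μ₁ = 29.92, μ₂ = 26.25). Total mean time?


Each node sees arrival rate λ = 14.93/hr (tandem ⇒ throughput preserved).
W₁ = 1/(μ₁−λ) = 1/(29.92−14.93) = 0.06671 hr
W₂ = 1/(μ₂−λ) = 1/(26.25−14.93) = 0.08834 hr
W_total = W₁ + W₂ = 0.06671 + 0.08834 = 0.15505 hr

Final: 0.15505 hr


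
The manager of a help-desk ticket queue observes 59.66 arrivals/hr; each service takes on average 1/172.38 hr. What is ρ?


ρ = λ/μ = 59.66/172.38 = 0.3461

Final: 0.3461


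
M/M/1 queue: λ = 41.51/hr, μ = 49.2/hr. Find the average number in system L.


ρ = λ/μ = 41.51/49.2 = 0.8437
L = ρ/(1−ρ) = 0.8437/(1 − 0.8437) = 0.8437/0.1563 = 5.3979

Final: 5.3979


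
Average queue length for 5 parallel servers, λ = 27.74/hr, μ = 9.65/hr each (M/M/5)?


a = λ/μ = 2.8746; ρ = a/5 = 0.5749
P₀ = 0.053595
Lq = P₀·a^c·ρ / (c!·(1−ρ)²) = 0.053595·196.28889·0.5749/(120·0.18069)
= 0.27894

Final: 0.27894


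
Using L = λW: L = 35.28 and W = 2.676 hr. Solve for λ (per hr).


λ = L/W = 35.28/2.676 = 13.1839 /hr

Final: 13.1839 /hr


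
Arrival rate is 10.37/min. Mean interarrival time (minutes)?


Mean interarrival time = 1/λ = 1/10.37 minute = 0.09643 minute
In minutes: 0.09643 × 1 = 0.09643 min

Final: 0.09643 min


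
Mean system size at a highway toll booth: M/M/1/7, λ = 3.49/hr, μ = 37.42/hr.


ρ = 3.49/37.42 = 0.09327
L = ρ[1 − (K+1)ρ^K + Kρ^(K+1)] / [(1−ρ)(1−ρ^(K+1))]
Numerator: 0.09327·(1 − 8·0.00000006138 + 7·0.000000005725) = 0.093266
Denominator: (0.9067)·(1.000000) = 0.906734
L = 0.093266/0.906734 = 0.1029

Final: 0.1029


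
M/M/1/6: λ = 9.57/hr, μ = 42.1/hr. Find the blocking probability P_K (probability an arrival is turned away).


ρ = λ/μ = 9.57/42.1 = 0.2273
P_K = (1−ρ)ρ^K/(1−ρ^(K+1)) = (0.7727·0.0001380)/(1 − 0.00003136)
= 0.0001066/0.999969 = 0.0001066

Final: 0.0001066


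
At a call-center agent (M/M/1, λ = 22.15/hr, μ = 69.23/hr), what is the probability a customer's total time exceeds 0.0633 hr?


W ~ Exponential(μ−λ) for M/M/1.
μ − λ = 69.23 − 22.15 = 47.0800
P(W > t) = e^{−(μ−λ)t} = e^{−2.9802} = 0.050785

Final: 0.050785


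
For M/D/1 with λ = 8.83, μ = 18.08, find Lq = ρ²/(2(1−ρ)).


ρ = 8.83/18.08 = 0.4884
M/D/1: Lq = ρ²/(2(1−ρ)) = 0.2385/(2·0.5116) = 0.23310

Final: 0.23310


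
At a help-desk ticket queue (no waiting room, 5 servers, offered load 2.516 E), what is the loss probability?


B(c,a) = (a^c/c!) / Σ_{k=0}^{c} a^k/k!
a^5/5! = 0.840179
Σ terms (k=0..5): 1.00000 + 2.51600 + 3.16513 + 2.65449 + 1.66967 + 0.84018 = 11.845467
B = 0.840179/11.845467 = 0.070928

Final: 0.070928


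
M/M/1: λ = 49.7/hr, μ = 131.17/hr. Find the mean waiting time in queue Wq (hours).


ρ = 49.7/131.17 = 0.3789
Wq = ρ/(μ−λ) = 0.3789/(131.17 − 49.7) = 0.3789/81.47 = 0.004651 hr

Final: 0.004651 hr


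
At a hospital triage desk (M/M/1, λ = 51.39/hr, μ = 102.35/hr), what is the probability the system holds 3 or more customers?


ρ = 51.39/102.35 = 0.5021
P(N ≥ n) = ρ^n = 0.5021^3 = 0.126582

Final: 0.126582


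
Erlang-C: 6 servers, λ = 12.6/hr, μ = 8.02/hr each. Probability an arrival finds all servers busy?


a = λ/μ = 1.5711; ρ = a/6 = 0.2618
P₀ = 0.207753 (from M/M/c formula)
C(c,a) = [a^c/(c!(1−ρ))]·P₀ = [15.03755/(720·0.7382)]·0.207753
= 0.02829·0.207753 = 0.005878

Final: 0.005878


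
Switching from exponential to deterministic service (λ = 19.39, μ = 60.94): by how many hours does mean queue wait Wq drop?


ρ = 19.39/60.94 = 0.3182
Wq(M/M/1) = ρ/(μ−λ) = 0.3182/41.55 = 0.007658 hr
Wq(M/D/1) = ρ/(2(μ−λ)) = 0.003829 hr
Savings = 0.007658 − 0.003829 = 0.003829 hr

Final: 0.003829 hr


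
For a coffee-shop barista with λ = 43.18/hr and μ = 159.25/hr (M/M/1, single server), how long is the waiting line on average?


ρ = 43.18/159.25 = 0.2711
Lq = ρ²/(1−ρ) = 0.07352/0.7289 = 0.1009

Final: 0.1009


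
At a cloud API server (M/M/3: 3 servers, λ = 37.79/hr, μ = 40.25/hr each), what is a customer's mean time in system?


a = 0.9389; ρ = 0.3130; P₀ = 0.387536
Lq = P₀·a^c·ρ/(c!(1−ρ)²) = 0.03544
Wq = Lq/λ = 0.03544/37.79 = 0.0009379 hr
W = Wq + 1/μ = 0.0009379 + 0.02484 = 0.02578 hr

Final: 0.02578 hr


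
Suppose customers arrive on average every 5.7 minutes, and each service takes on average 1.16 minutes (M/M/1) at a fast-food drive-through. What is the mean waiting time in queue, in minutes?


λ = 60/5.7 = 10.5263 /hr
μ = 60/1.16 = 51.7241 /hr
ρ = λ/μ = 10.5263/51.7241 = 0.2035
Wq = ρ/(μ−λ) = 0.2035/(51.7241−10.5263) = 0.004940 hr
In minutes: 0.004940·60 = 0.2964 min

Final: 0.2964 min


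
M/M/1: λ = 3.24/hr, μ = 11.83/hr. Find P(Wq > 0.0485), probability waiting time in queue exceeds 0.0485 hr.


ρ = 3.24/11.83 = 0.2739
P(Wq > t) = ρ·e^{−(μ−λ)t} = 0.2739·e^{−0.4166}
= 0.2739·0.659275 = 0.180562

Final: 0.180562


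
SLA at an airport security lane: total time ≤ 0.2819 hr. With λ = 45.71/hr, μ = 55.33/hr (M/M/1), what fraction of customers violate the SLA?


W ~ Exponential(μ−λ) for M/M/1.
μ − λ = 55.33 − 45.71 = 9.6200
P(W > t) = e^{−(μ−λ)t} = e^{−2.7119} = 0.066412

Final: 0.066412


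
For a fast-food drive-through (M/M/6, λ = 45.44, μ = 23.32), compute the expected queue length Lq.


a = λ/μ = 1.9485; ρ = a/6 = 0.3248
P₀ = 0.142302
Lq = P₀·a^c·ρ / (c!·(1−ρ)²) = 0.142302·54.73419·0.3248/(720·0.45595)
= 0.007705

Final: 0.007705


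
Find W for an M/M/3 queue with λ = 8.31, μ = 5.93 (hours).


a = 1.4013; ρ = 0.4671; P₀ = 0.235630
Lq = P₀·a^c·ρ/(c!(1−ρ)²) = 0.17778
Wq = Lq/λ = 0.17778/8.31 = 0.02139 hr
W = Wq + 1/μ = 0.02139 + 0.16863 = 0.19003 hr

Final: 0.19003 hr


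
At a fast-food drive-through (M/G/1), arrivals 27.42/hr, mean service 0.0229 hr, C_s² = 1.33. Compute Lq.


ρ = λ·E[S] = 27.42·0.0229 = 0.6279
Lq = ρ²(1+C_s²)/(2(1−ρ)) = 0.3943·(1+1.33)/(2·0.3721)
= 0.3943·2.3300/0.7442 = 1.23451

Final: 1.23451


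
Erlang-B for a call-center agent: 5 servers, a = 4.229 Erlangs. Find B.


B(c,a) = (a^c/c!) / Σ_{k=0}^{c} a^k/k!
a^5/5! = 11.272161
Σ terms (k=0..5): 1.00000 + 4.22900 + 8.94222 + 12.60555 + 13.32722 + 11.27216 = 51.376149
B = 11.272161/51.376149 = 0.219405

Final: 0.219405


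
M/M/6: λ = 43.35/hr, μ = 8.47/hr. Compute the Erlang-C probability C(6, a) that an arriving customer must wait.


a = λ/μ = 5.1181; ρ = a/6 = 0.8530
P₀ = 0.003714 (from M/M/c formula)
C(c,a) = [a^c/(c!(1−ρ))]·P₀ = [17973.56178/(720·0.1470)]·0.003714
= 169.83051·0.003714 = 0.630766

Final: 0.630766


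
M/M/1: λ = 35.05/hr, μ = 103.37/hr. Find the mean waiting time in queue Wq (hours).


ρ = 35.05/103.37 = 0.3391
Wq = ρ/(μ−λ) = 0.3391/(103.37 − 35.05) = 0.3391/68.32 = 0.004963 hr

Final: 0.004963 hr


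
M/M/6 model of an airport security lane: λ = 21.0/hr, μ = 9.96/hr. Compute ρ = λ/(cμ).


ρ = λ/(cμ) = 21.0/(6·9.96) = 21.0/59.76 = 0.3514

Final: 0.3514


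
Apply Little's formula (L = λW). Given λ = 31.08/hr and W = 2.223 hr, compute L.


L = λW = 31.08·2.223 = 69.0908

Final: 69.0908


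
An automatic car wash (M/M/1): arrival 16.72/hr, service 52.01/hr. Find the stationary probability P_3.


ρ = 16.72/52.01 = 0.3215
P_n = (1−ρ)·ρ^n = (1 − 0.3215)·0.3215^3 = 0.6785·0.033224 = 0.022543

Final: 0.022543


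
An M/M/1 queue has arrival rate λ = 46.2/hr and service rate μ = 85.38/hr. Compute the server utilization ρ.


ρ = λ/μ = 46.2/85.38 = 0.5411

Final: 0.5411


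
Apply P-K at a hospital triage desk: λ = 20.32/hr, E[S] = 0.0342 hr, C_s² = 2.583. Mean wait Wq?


ρ = λ·E[S] = 20.32·0.0342 = 0.6949
E[S²] = E[S]²(1+C_s²) = 0.0342²·(1+2.583) = 0.004191
Wq = λ·E[S²]/(2(1−ρ)) = 20.32·0.004191/(2·0.3051) = 0.13958 hr

Final: 0.13958 hr


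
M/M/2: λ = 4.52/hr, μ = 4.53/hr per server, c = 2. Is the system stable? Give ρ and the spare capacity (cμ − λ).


Total capacity cμ = 2·4.53 = 9.06/hr
ρ = λ/(cμ) = 4.52/9.06 = 0.4989
Stable ⇔ ρ < 1: YES
Spare capacity = cμ − λ = 9.06 − 4.52 = 4.54/hr

Final: ρ = 0.4989; stable; margin = 4.54/hr


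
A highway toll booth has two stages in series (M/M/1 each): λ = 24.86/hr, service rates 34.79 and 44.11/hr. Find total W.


Each node sees arrival rate λ = 24.86/hr (tandem ⇒ throughput preserved).
W₁ = 1/(μ₁−λ) = 1/(34.79−24.86) = 0.10070 hr
W₂ = 1/(μ₂−λ) = 1/(44.11−24.86) = 0.05195 hr
W_total = W₁ + W₂ = 0.10070 + 0.05195 = 0.15265 hr

Final: 0.15265 hr


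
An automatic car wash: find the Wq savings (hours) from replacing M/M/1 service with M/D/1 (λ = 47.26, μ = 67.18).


ρ = 47.26/67.18 = 0.7035
Wq(M/M/1) = ρ/(μ−λ) = 0.7035/19.92 = 0.03532 hr
Wq(M/D/1) = ρ/(2(μ−λ)) = 0.01766 hr
Savings = 0.03532 − 0.01766 = 0.01766 hr

Final: 0.01766 hr


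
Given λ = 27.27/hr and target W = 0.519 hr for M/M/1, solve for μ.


W = 1/(μ−λ) ⇒ μ − λ = 1/W = 1/0.519 = 1.9268
μ = λ + 1/W = 27.27 + 1.9268 = 29.1968 per hr

Final: 29.1968 /hr


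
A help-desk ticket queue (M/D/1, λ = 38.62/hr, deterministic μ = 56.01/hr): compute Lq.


ρ = 38.62/56.01 = 0.6895
M/D/1: Lq = ρ²/(2(1−ρ)) = 0.4754/(2·0.3105) = 0.76565

Final: 0.76565


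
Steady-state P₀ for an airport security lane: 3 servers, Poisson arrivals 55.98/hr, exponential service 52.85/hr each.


a = λ/μ = 55.98/52.85 = 1.0592; ρ = a/c = 0.3531
Σ_{k=0}^{2} a^k/k! (terms k=0..2) = 1.00000 + 1.05922 + 0.56098 = 2.62020
Tail: a^3/(3!(1−ρ)) = 1.18840/(6·0.6469) = 0.30617
P₀ = 1/(2.62020 + 0.30617) = 1/2.92637 = 0.341720

Final: 0.341720


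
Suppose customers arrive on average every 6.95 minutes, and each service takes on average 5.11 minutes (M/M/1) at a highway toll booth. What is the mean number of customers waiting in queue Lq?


λ = 60/6.95 = 8.6331 /hr
μ = 60/5.11 = 11.7417 /hr
ρ = λ/μ = 8.6331/11.7417 = 0.7353
Lq = ρ²/(1−ρ) = 0.5406/0.2647 = 2.0419

Final: 2.0419


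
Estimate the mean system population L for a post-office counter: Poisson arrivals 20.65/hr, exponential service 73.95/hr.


ρ = λ/μ = 20.65/73.95 = 0.2792
L = ρ/(1−ρ) = 0.2792/(1 − 0.2792) = 0.2792/0.7208 = 0.3874

Final: 0.3874


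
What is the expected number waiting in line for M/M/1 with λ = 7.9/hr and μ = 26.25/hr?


ρ = 7.9/26.25 = 0.3010
Lq = ρ²/(1−ρ) = 0.09057/0.6990 = 0.1296

Final: 0.1296


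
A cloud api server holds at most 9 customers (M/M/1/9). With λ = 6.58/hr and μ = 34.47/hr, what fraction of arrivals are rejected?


ρ = λ/μ = 6.58/34.47 = 0.1909
P_K = (1−ρ)ρ^K/(1−ρ^(K+1)) = (0.8091·0.0000003366)/(1 − 0.00000006425)
= 0.0000002723/1.000000 = 0.0000002723

Final: 0.0000002723


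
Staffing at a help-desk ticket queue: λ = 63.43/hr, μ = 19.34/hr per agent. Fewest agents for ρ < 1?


Stability requires cμ > λ ⇔ c > λ/μ.
λ/μ = 63.43/19.34 = 3.2797
Minimum integer c = ⌊3.2797⌋ + 1 = 4
Check: 4·19.34 = 77.36 > 63.43, while 3·19.34 = 58.02 ≤ 63.43

Final: 4 servers


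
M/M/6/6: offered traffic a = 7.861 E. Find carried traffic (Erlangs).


B(6,7.861) = 0.382106 (Erlang-B)
Carried load = a(1 − B) = 7.861·(1 − 0.382106) = 7.861·0.617894 = 4.8573 E

Final: 4.8573 Erlangs


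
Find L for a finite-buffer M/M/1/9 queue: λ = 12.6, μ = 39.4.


ρ = 12.6/39.4 = 0.3198
L = ρ[1 − (K+1)ρ^K + Kρ^(K+1)] / [(1−ρ)(1−ρ^(K+1))]
Numerator: 0.3198·(1 − 10·0.00003498 + 9·0.00001119) = 0.319717
Denominator: (0.6802)·(0.999989) = 0.680195
L = 0.319717/0.680195 = 0.4700

Final: 0.4700


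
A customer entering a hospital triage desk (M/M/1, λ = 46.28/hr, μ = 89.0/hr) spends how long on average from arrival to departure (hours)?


W = 1/(μ−λ) = 1/(89.0 − 46.28) = 1/42.72 = 0.02341 hr

Final: 0.02341 hr


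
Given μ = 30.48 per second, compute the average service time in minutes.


Mean service time = 1/μ = 1/30.48 second = 0.03281 second
In minutes: 0.03281 × 0.0166667 = 0.0005468 min

Final: 0.0005468 min


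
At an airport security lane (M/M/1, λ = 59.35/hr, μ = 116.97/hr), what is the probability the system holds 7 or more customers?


ρ = 59.35/116.97 = 0.5074
P(N ≥ n) = ρ^n = 0.5074^7 = 0.008658

Final: 0.008658


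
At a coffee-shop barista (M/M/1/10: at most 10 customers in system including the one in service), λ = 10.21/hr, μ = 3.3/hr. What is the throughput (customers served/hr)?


ρ = 3.0939; P_K = (1−ρ)ρ^10/(1−ρ^11) = 0.676790
λ_eff = λ(1 − P_K) = 10.21·(1 − 0.676790) = 10.21·0.323210 = 3.3000 /hr

Final: 3.3000 /hr


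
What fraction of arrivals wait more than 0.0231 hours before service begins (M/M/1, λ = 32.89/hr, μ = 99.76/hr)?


ρ = 32.89/99.76 = 0.3297
P(Wq > t) = ρ·e^{−(μ−λ)t} = 0.3297·e^{−1.5447}
= 0.3297·0.213377 = 0.070348

Final: 0.070348


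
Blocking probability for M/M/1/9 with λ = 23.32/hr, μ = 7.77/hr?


ρ = λ/μ = 23.32/7.77 = 3.0013
P_K = (1−ρ)ρ^K/(1−ρ^(K+1)) = (-2.0013·19759.126679)/(1 − 59302.810059)
= -39543.683380/-59301.810059 = 0.666821

Final: 0.666821


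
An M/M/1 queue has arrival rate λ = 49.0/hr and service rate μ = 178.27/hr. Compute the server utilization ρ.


ρ = λ/μ = 49.0/178.27 = 0.2749

Final: 0.2749


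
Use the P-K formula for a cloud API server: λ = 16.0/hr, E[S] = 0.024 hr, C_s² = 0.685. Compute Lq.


ρ = λ·E[S] = 16.0·0.024 = 0.3840
Lq = ρ²(1+C_s²)/(2(1−ρ)) = 0.1475·(1+0.685)/(2·0.6160)
= 0.1475·1.6850/1.2320 = 0.20167

Final: 0.20167


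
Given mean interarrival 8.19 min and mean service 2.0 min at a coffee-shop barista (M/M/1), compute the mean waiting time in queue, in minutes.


λ = 60/8.19 = 7.3260 /hr
μ = 60/2.0 = 30.0000 /hr
ρ = λ/μ = 7.3260/30.0000 = 0.2442
Wq = ρ/(μ−λ) = 0.2442/(30.0000−7.3260) = 0.01077 hr
In minutes: 0.01077·60 = 0.6462 min

Final: 0.6462 min


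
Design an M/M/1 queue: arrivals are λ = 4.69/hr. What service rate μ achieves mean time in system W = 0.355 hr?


W = 1/(μ−λ) ⇒ μ − λ = 1/W = 1/0.355 = 2.8169
μ = λ + 1/W = 4.69 + 2.8169 = 7.5069 per hr

Final: 7.5069 /hr


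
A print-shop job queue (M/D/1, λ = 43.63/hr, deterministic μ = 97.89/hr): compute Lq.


ρ = 43.63/97.89 = 0.4457
M/D/1: Lq = ρ²/(2(1−ρ)) = 0.1987/(2·0.5543) = 0.17919

Final: 0.17919


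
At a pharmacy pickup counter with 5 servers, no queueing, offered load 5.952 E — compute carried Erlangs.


B(5,5.952) = 0.357036 (Erlang-B)
Carried load = a(1 − B) = 5.952·(1 − 0.357036) = 5.952·0.642964 = 3.8269 E

Final: 3.8269 Erlangs


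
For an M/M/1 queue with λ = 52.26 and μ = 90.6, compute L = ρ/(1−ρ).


ρ = λ/μ = 52.26/90.6 = 0.5768
L = ρ/(1−ρ) = 0.5768/(1 − 0.5768) = 0.5768/0.4232 = 1.3631

Final: 1.3631


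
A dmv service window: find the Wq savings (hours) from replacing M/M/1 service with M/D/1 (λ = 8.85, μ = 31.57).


ρ = 8.85/31.57 = 0.2803
Wq(M/M/1) = ρ/(μ−λ) = 0.2803/22.72 = 0.01234 hr
Wq(M/D/1) = ρ/(2(μ−λ)) = 0.006169 hr
Savings = 0.01234 − 0.006169 = 0.006169 hr

Final: 0.006169 hr


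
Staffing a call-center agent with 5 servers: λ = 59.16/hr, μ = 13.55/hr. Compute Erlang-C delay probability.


a = λ/μ = 4.3661; ρ = a/5 = 0.8732
P₀ = 0.006748 (from M/M/c formula)
C(c,a) = [a^c/(c!(1−ρ))]·P₀ = [1586.51561/(120·0.1268)]·0.006748
= 104.27477·0.006748 = 0.703685

Final: 0.703685


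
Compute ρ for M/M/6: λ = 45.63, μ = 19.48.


ρ = λ/(cμ) = 45.63/(6·19.48) = 45.63/116.88 = 0.3904

Final: 0.3904


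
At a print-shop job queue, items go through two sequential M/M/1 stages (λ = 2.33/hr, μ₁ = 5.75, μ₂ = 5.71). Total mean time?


Each node sees arrival rate λ = 2.33/hr (tandem ⇒ throughput preserved).
W₁ = 1/(μ₁−λ) = 1/(5.75−2.33) = 0.29240 hr
W₂ = 1/(μ₂−λ) = 1/(5.71−2.33) = 0.29586 hr
W_total = W₁ + W₂ = 0.29240 + 0.29586 = 0.58826 hr

Final: 0.58826 hr


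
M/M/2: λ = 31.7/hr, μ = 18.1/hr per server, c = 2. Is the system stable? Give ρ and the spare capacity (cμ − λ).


Total capacity cμ = 2·18.1 = 36.20/hr
ρ = λ/(cμ) = 31.7/36.20 = 0.8757
Stable ⇔ ρ < 1: YES
Spare capacity = cμ − λ = 36.20 − 31.7 = 4.50/hr

Final: ρ = 0.8757; stable; margin = 4.50/hr


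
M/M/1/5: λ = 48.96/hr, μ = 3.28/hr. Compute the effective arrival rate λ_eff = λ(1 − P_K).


ρ = 14.9268; P_K = (1−ρ)ρ^5/(1−ρ^6) = 0.933007
λ_eff = λ(1 − P_K) = 48.96·(1 − 0.933007) = 48.96·0.066993 = 3.2800 /hr

Final: 3.2800 /hr


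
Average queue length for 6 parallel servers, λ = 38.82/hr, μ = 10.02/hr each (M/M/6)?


a = λ/μ = 3.8743; ρ = a/6 = 0.6457
P₀ = 0.019235
Lq = P₀·a^c·ρ / (c!·(1−ρ)²) = 0.019235·3381.63599·0.6457/(720·0.12552)
= 0.46473

Final: 0.46473


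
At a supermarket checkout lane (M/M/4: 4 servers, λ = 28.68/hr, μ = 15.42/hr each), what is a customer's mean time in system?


a = 1.8599; ρ = 0.4650; P₀ = 0.151656
Lq = P₀·a^c·ρ/(c!(1−ρ)²) = 0.12284
Wq = Lq/λ = 0.12284/28.68 = 0.004283 hr
W = Wq + 1/μ = 0.004283 + 0.06485 = 0.06913 hr

Final: 0.06913 hr


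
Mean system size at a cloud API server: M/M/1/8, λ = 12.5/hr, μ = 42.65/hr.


ρ = 12.5/42.65 = 0.2931
L = ρ[1 − (K+1)ρ^K + Kρ^(K+1)] / [(1−ρ)(1−ρ^(K+1))]
Numerator: 0.2931·(1 − 9·0.00005444 + 8·0.00001596) = 0.292977
Denominator: (0.7069)·(0.999984) = 0.706905
L = 0.292977/0.706905 = 0.4145

Final: 0.4145


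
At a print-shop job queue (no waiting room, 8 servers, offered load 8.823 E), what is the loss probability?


B(c,a) = (a^c/c!) / Σ_{k=0}^{c} a^k/k!
a^8/8! = 910.772083
Σ terms (k=0..8): 1.00000 + 8.82300 + 38.92266 + 114.47156 + 252.49564 + 445.55380 + 655.18686 + 825.81624 + 910.77208 = 3253.041836
B = 910.772083/3253.041836 = 0.279976

Final: 0.279976


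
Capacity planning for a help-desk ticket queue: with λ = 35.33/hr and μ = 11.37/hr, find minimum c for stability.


Stability requires cμ > λ ⇔ c > λ/μ.
λ/μ = 35.33/11.37 = 3.1073
Minimum integer c = ⌊3.1073⌋ + 1 = 4
Check: 4·11.37 = 45.48 > 35.33, while 3·11.37 = 34.11 ≤ 35.33

Final: 4 servers


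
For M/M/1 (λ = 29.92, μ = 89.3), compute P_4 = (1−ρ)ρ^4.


ρ = 29.92/89.3 = 0.3351
P_n = (1−ρ)·ρ^n = (1 − 0.3351)·0.3351^4 = 0.6649·0.012602 = 0.008380

Final: 0.008380


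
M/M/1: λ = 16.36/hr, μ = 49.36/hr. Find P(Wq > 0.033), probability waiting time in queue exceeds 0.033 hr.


ρ = 16.36/49.36 = 0.3314
P(Wq > t) = ρ·e^{−(μ−λ)t} = 0.3314·e^{−1.0890}
= 0.3314·0.336553 = 0.111548

Final: 0.111548


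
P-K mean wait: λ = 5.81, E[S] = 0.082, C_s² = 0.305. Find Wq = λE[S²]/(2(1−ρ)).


ρ = λ·E[S] = 5.81·0.082 = 0.4764
E[S²] = E[S]²(1+C_s²) = 0.082²·(1+0.305) = 0.008775
Wq = λ·E[S²]/(2(1−ρ)) = 5.81·0.008775/(2·0.5236) = 0.04869 hr

Final: 0.04869 hr


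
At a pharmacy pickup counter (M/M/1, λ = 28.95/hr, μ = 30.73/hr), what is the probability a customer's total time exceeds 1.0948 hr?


W ~ Exponential(μ−λ) for M/M/1.
μ − λ = 30.73 − 28.95 = 1.7800
P(W > t) = e^{−(μ−λ)t} = e^{−1.9487} = 0.142453

Final: 0.142453


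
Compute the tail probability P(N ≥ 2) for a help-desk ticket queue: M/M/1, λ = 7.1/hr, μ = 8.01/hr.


ρ = 7.1/8.01 = 0.8864
P(N ≥ n) = ρ^n = 0.8864^2 = 0.785691

Final: 0.785691


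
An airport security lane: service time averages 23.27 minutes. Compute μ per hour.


μ = 1/(service time) in consistent units.
1 hour = 60 min, so μ = 60/23.27 = 2.5784 per hour

Final: 2.5784 /hr


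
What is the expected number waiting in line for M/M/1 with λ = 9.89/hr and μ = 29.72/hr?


ρ = 9.89/29.72 = 0.3328
Lq = ρ²/(1−ρ) = 0.1107/0.6672 = 0.1660

Final: 0.1660


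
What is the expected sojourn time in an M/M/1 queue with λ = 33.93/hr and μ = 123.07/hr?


W = 1/(μ−λ) = 1/(123.07 − 33.93) = 1/89.14 = 0.01122 hr

Final: 0.01122 hr


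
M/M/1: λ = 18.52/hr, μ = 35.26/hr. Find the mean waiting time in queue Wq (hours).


ρ = 18.52/35.26 = 0.5252
Wq = ρ/(μ−λ) = 0.5252/(35.26 − 18.52) = 0.5252/16.74 = 0.03138 hr

Final: 0.03138 hr


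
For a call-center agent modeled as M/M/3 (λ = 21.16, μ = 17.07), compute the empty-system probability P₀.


a = λ/μ = 21.16/17.07 = 1.2396; ρ = a/c = 0.4132
Σ_{k=0}^{2} a^k/k! (terms k=0..2) = 1.00000 + 1.23960 + 0.76831 = 3.00791
Tail: a^3/(3!(1−ρ)) = 1.90479/(6·0.5868) = 0.54101
P₀ = 1/(3.00791 + 0.54101) = 1/3.54892 = 0.281776

Final: 0.281776


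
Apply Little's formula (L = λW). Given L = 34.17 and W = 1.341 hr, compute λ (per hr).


λ = L/W = 34.17/1.341 = 25.4810 /hr

Final: 25.4810 /hr


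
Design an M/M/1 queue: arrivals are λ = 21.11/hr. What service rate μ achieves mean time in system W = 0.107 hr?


W = 1/(μ−λ) ⇒ μ − λ = 1/W = 1/0.107 = 9.3458
μ = λ + 1/W = 21.11 + 9.3458 = 30.4558 per hr

Final: 30.4558 /hr


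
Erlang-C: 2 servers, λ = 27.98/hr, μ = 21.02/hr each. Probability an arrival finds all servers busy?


a = λ/μ = 1.3311; ρ = a/2 = 0.6656
P₀ = 0.200800 (from M/M/c formula)
C(c,a) = [a^c/(c!(1−ρ))]·P₀ = [1.77186/(2·0.3344)]·0.200800
= 2.64897·0.200800 = 0.531913

Final: 0.531913


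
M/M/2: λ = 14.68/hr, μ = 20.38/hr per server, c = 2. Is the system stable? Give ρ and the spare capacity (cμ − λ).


Total capacity cμ = 2·20.38 = 40.76/hr
ρ = λ/(cμ) = 14.68/40.76 = 0.3602
Stable ⇔ ρ < 1: YES
Spare capacity = cμ − λ = 40.76 − 14.68 = 26.08/hr

Final: ρ = 0.3602; stable; margin = 26.08/hr


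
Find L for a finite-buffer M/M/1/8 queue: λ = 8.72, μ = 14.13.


ρ = 8.72/14.13 = 0.6171
L = ρ[1 − (K+1)ρ^K + Kρ^(K+1)] / [(1−ρ)(1−ρ^(K+1))]
Numerator: 0.6171·(1 − 9·0.021038 + 8·0.012983) = 0.564378
Denominator: (0.3829)·(0.987017) = 0.377903
L = 0.564378/0.377903 = 1.4934

Final: 1.4934


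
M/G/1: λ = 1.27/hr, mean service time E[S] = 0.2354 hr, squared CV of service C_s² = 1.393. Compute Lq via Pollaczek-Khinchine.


ρ = λ·E[S] = 1.27·0.2354 = 0.2990
Lq = ρ²(1+C_s²)/(2(1−ρ)) = 0.08938·(1+1.393)/(2·0.7010)
= 0.08938·2.3930/1.4021 = 0.15254

Final: 0.15254


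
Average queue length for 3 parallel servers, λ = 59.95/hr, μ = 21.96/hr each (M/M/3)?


a = λ/μ = 2.7300; ρ = a/3 = 0.9100
P₀ = 0.022159
Lq = P₀·a^c·ρ / (c!·(1−ρ)²) = 0.022159·20.34560·0.9100/(6·0.008102)
= 8.43925

Final: 8.43925


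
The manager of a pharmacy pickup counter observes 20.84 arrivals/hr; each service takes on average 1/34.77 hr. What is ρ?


ρ = λ/μ = 20.84/34.77 = 0.5994

Final: 0.5994


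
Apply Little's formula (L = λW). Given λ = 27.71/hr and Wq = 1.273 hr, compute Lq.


Lq = λWq = 27.71·1.273 = 35.2748

Final: 35.2748


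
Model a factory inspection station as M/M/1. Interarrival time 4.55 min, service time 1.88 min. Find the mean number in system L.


λ = 60/4.55 = 13.1868 /hr
μ = 60/1.88 = 31.9149 /hr
ρ = λ/μ = 13.1868/31.9149 = 0.4132
L = ρ/(1−ρ) = 0.4132/0.5868 = 0.7041

Final: 0.7041


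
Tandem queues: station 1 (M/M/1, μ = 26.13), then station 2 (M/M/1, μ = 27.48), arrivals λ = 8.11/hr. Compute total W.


Each node sees arrival rate λ = 8.11/hr (tandem ⇒ throughput preserved).
W₁ = 1/(μ₁−λ) = 1/(26.13−8.11) = 0.05549 hr
W₂ = 1/(μ₂−λ) = 1/(27.48−8.11) = 0.05163 hr
W_total = W₁ + W₂ = 0.05549 + 0.05163 = 0.10712 hr

Final: 0.10712 hr


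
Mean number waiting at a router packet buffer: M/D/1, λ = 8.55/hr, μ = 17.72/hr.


ρ = 8.55/17.72 = 0.4825
M/D/1: Lq = ρ²/(2(1−ρ)) = 0.2328/(2·0.5175) = 0.22494

Final: 0.22494


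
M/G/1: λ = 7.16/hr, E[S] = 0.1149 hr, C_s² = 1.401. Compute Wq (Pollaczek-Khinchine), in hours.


ρ = λ·E[S] = 7.16·0.1149 = 0.8227
E[S²] = E[S]²(1+C_s²) = 0.1149²·(1+1.401) = 0.031698
Wq = λ·E[S²]/(2(1−ρ)) = 7.16·0.031698/(2·0.1773) = 0.63998 hr

Final: 0.63998 hr


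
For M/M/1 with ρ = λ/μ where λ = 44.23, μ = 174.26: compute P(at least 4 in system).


ρ = 44.23/174.26 = 0.2538
P(N ≥ n) = ρ^n = 0.2538^4 = 0.004150

Final: 0.004150


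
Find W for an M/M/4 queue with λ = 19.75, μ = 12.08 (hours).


a = 1.6349; ρ = 0.4087; P₀ = 0.192185
Lq = P₀·a^c·ρ/(c!(1−ρ)²) = 0.06689
Wq = Lq/λ = 0.06689/19.75 = 0.003387 hr
W = Wq + 1/μ = 0.003387 + 0.08278 = 0.08617 hr

Final: 0.08617 hr


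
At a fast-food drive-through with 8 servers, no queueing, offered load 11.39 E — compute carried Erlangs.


B(8,11.39) = 0.398837 (Erlang-B)
Carried load = a(1 − B) = 11.39·(1 − 0.398837) = 11.39·0.601163 = 6.8472 E

Final: 6.8472 Erlangs


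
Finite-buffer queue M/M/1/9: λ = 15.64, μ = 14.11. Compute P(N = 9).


ρ = λ/μ = 15.64/14.11 = 1.1084
P_K = (1−ρ)ρ^K/(1−ρ^(K+1)) = (-0.1084·2.525734)/(1 − 2.799609)
= -0.273875/-1.799609 = 0.152186

Final: 0.152186


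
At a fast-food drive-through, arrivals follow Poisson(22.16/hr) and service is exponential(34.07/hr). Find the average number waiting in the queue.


ρ = 22.16/34.07 = 0.6504
Lq = ρ²/(1−ρ) = 0.4231/0.3496 = 1.2102

Final: 1.2102


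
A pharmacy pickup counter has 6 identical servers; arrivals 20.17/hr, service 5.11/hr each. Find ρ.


ρ = λ/(cμ) = 20.17/(6·5.11) = 20.17/30.66 = 0.6579

Final: 0.6579


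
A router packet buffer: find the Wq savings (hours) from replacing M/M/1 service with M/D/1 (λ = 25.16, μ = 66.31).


ρ = 25.16/66.31 = 0.3794
Wq(M/M/1) = ρ/(μ−λ) = 0.3794/41.15 = 0.009221 hr
Wq(M/D/1) = ρ/(2(μ−λ)) = 0.004610 hr
Savings = 0.009221 − 0.004610 = 0.004610 hr

Final: 0.004610 hr


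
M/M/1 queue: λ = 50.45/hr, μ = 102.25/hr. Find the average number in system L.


ρ = λ/μ = 50.45/102.25 = 0.4934
L = ρ/(1−ρ) = 0.4934/(1 − 0.4934) = 0.4934/0.5066 = 0.9739

Final: 0.9739


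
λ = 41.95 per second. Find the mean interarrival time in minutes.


Mean interarrival time = 1/λ = 1/41.95 second = 0.02384 second
In minutes: 0.02384 × 0.0166667 = 0.0003973 min

Final: 0.0003973 min


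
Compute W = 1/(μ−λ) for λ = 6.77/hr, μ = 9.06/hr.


W = 1/(μ−λ) = 1/(9.06 − 6.77) = 1/2.29 = 0.4367 hr

Final: 0.4367 hr


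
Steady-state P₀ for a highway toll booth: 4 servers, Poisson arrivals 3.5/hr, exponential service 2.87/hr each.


a = λ/μ = 3.5/2.87 = 1.2195; ρ = a/c = 0.3049
Σ_{k=0}^{3} a^k/k! (terms k=0..3) = 1.00000 + 1.21951 + 0.74360 + 0.30228 = 3.26540
Tail: a^4/(4!(1−ρ)) = 2.21179/(24·0.6951) = 0.13258
P₀ = 1/(3.26540 + 0.13258) = 1/3.39797 = 0.294293

Final: 0.294293


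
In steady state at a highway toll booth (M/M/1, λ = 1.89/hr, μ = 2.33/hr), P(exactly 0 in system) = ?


ρ = 1.89/2.33 = 0.8112
P_n = (1−ρ)·ρ^n = (1 − 0.8112)·0.8112^0 = 0.1888·1.000000 = 0.188841

Final: 0.188841


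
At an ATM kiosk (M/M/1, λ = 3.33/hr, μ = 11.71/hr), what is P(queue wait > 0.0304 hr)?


ρ = 3.33/11.71 = 0.2844
P(Wq > t) = ρ·e^{−(μ−λ)t} = 0.2844·e^{−0.2548}
= 0.2844·0.775109 = 0.220419

Final: 0.220419


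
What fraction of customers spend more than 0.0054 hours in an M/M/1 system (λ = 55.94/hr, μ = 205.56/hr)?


W ~ Exponential(μ−λ) for M/M/1.
μ − λ = 205.56 − 55.94 = 149.6200
P(W > t) = e^{−(μ−λ)t} = e^{−0.8079} = 0.445772

Final: 0.445772


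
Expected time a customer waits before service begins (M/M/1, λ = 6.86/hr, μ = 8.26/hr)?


ρ = 6.86/8.26 = 0.8305
Wq = ρ/(μ−λ) = 0.8305/(8.26 − 6.86) = 0.8305/1.40 = 0.5932 hr

Final: 0.5932 hr


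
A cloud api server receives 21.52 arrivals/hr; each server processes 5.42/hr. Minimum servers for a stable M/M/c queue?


Stability requires cμ > λ ⇔ c > λ/μ.
λ/μ = 21.52/5.42 = 3.9705
Minimum integer c = ⌊3.9705⌋ + 1 = 4
Check: 4·5.42 = 21.68 > 21.52, while 3·5.42 = 16.26 ≤ 21.52

Final: 4 servers


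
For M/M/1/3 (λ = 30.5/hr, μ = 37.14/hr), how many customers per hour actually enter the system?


ρ = 0.8212; P_K = (1−ρ)ρ^3/(1−ρ^4) = 0.181616
λ_eff = λ(1 − P_K) = 30.5·(1 − 0.181616) = 30.5·0.818384 = 24.9607 /hr

Final: 24.9607 /hr


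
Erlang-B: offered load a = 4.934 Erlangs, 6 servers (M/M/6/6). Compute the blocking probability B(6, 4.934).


B(c,a) = (a^c/c!) / Σ_{k=0}^{c} a^k/k!
a^6/6! = 20.038369
Σ terms (k=0..6): 1.00000 + 4.93400 + 12.17218 + 20.01918 + 24.69365 + 24.36770 + 20.03837 = 107.225072
B = 20.038369/107.225072 = 0.186881

Final: 0.186881


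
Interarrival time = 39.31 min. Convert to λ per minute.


λ = 1/(interarrival time) in consistent units.
1 minute = 1 min, so λ = 1/39.31 = 0.02544 per minute

Final: 0.02544 /min


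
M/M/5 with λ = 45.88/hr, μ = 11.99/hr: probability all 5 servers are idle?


a = λ/μ = 45.88/11.99 = 3.8265; ρ = a/c = 0.7653
Σ_{k=0}^{4} a^k/k! (terms k=0..4) = 1.00000 + 3.82652 + 7.32114 + 9.33816 + 8.93317 = 30.41899
Tail: a^5/(5!(1−ρ)) = 820.39146/(120·0.2347) = 29.12963
P₀ = 1/(30.41899 + 29.12963) = 1/59.54862 = 0.016793

Final: 0.016793
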